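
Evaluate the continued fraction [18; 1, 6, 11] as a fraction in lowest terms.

1471/78

Using pₖ = aₖpₖ₋₁ + pₖ₋₂ and qₖ = aₖqₖ₋₁ + qₖ₋₂:
  k=0: a=18, p=18, q=1
  k=1: a=1, p=19, q=1
  k=2: a=6, p=132, q=7
  k=3: a=11, p=1471, q=78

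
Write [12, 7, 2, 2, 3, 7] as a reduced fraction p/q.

11152/919

Fold from the inside: start with 7/1.
  3 + 1/7 = 22/7
  2 + 7/22 = 51/22
  2 + 22/51 = 124/51
  7 + 51/124 = 919/124
  12 + 124/919 = 11152/919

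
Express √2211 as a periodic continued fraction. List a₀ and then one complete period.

a₀ = ⌊√2211⌋ = 47.
With m₀=0, d₀=1 and mₖ₊₁ = dₖaₖ − mₖ, dₖ₊₁ = (n − mₖ₊₁²)/dₖ, aₖ₊₁ = ⌊(a₀+mₖ₊₁)/dₖ₊₁⌋:
  k=1: m=47, d=2, a=47
  k=2: m=47, d=1, a=94
d=1 and a=2a₀=94 at k=2, so the next step gives (m, d) = (47, 2) again — its k=1 value — and the period has length 2.

[47; 47, 94]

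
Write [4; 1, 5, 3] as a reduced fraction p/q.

Fold from the inside: start with 3/1.
  5 + 1/3 = 16/3
  1 + 3/16 = 19/16
  4 + 16/19 = 92/19

92/19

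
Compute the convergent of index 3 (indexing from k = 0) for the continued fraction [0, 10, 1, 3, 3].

Using pₖ = aₖpₖ₋₁ + pₖ₋₂, qₖ = aₖqₖ₋₁ + qₖ₋₂ (with p₋₁=1, p₋₂=0, q₋₁=0, q₋₂=1):
  k=0: a=0, p=0, q=1
  k=1: a=10, p=1, q=10
  k=2: a=1, p=1, q=11
  k=3: a=3, p=4, q=43

4/43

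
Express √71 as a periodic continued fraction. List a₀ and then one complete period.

a₀ = ⌊√71⌋ = 8.
With m₀=0, d₀=1 and mₖ₊₁ = dₖaₖ − mₖ, dₖ₊₁ = (n − mₖ₊₁²)/dₖ, aₖ₊₁ = ⌊(a₀+mₖ₊₁)/dₖ₊₁⌋:
  k=1: m=8, d=7, a=2
  k=2: m=6, d=5, a=2
  k=3: m=4, d=11, a=1
  k=4: m=7, d=2, a=7
  k=5: m=7, d=11, a=1
  k=6: m=4, d=5, a=2
  k=7: m=6, d=7, a=2
  k=8: m=8, d=1, a=16
d=1 and a=2a₀=16 at k=8, so the next step gives (m, d) = (8, 7) again — its k=1 value — and the period has length 8.

[8; 2, 2, 1, 7, 1, 2, 2, 16]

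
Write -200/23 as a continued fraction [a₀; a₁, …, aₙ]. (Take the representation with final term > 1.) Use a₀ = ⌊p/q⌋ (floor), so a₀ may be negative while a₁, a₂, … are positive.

-200 = -9×23 + 7
23 = 3×7 + 2
7 = 3×2 + 1
2 = 2×1 + 0  (stop)
So -200/23 = [-9; 3, 3, 2].

[-9; 3, 3, 2]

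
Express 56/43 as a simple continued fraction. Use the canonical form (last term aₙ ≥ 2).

56 = 1×43 + 13
43 = 3×13 + 4
13 = 3×4 + 1
4 = 4×1 + 0  (stop)
So 56/43 = [1; 3, 3, 4].

[1; 3, 3, 4]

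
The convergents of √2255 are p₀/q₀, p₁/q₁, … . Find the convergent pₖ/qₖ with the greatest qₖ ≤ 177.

3609/76

√2255 = [47; 2, 18, 2, 94, …] (period length 4).
Convergents:
  p_0/q_0 = 47/1
  p_1/q_1 = 95/2
  p_2/q_2 = 1757/37
  p_3/q_3 = 3609/76
  p_4/q_4 = 341003/7181
q_3 = 76 ≤ 177 < 7181 = q_4, so the answer is 3609/76.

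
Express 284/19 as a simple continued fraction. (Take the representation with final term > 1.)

284 = 14·19 + 18
19 = 1·18 + 1
18 = 18·1 + 0  (stop)
So 284/19 = [14; 1, 18].

[14; 1, 18]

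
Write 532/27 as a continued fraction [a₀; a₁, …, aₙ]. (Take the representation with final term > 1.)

[19; 1, 2, 2, 1, 2]

532 = 19*27 + 19
27 = 1*19 + 8
19 = 2*8 + 3
8 = 2*3 + 2
3 = 1*2 + 1
2 = 2*1 + 0  (stop)
So 532/27 = [19; 1, 2, 2, 1, 2].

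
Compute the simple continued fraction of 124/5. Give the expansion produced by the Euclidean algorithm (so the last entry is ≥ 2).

124 = 24·5 + 4
5 = 1·4 + 1
4 = 4·1 + 0  (stop)
So 124/5 = [24; 1, 4].

[24; 1, 4]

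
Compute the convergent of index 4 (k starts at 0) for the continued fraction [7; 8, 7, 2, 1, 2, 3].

1275/179

Using pₖ = aₖpₖ₋₁ + pₖ₋₂, qₖ = aₖqₖ₋₁ + qₖ₋₂ (with p₋₁=1, p₋₂=0, q₋₁=0, q₋₂=1):
  k=0: a=7, p=7, q=1
  k=1: a=8, p=57, q=8
  k=2: a=7, p=406, q=57
  k=3: a=2, p=869, q=122
  k=4: a=1, p=1275, q=179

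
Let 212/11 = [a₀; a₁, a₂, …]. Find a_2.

212 = 19·11 + 3   →  a_0 = 19
11 = 3·3 + 2   →  a_1 = 3
3 = 1·2 + 1   →  a_2 = 1

1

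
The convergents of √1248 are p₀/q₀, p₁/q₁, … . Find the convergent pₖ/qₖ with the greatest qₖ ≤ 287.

√1248 = [35; 3, 17, 3, 70, …] (period length 4).
Convergents:
  p_0/q_0 = 35/1
  p_1/q_1 = 106/3
  p_2/q_2 = 1837/52
  p_3/q_3 = 5617/159
  p_4/q_4 = 395027/11182
q_3 = 159 ≤ 287 < 11182 = q_4, so the answer is 5617/159.

5617/159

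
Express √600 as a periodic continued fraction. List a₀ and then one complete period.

[24; 2, 48]

a₀ = ⌊√600⌋ = 24.
With m₀=0, d₀=1 and mₖ₊₁ = dₖaₖ − mₖ, dₖ₊₁ = (n − mₖ₊₁²)/dₖ, aₖ₊₁ = ⌊(a₀+mₖ₊₁)/dₖ₊₁⌋:
  k=1: m=24, d=24, a=2
  k=2: m=24, d=1, a=48
d=1 and a=2a₀=48 at k=2, so the next step gives (m, d) = (24, 24) again — its k=1 value — and the period has length 2.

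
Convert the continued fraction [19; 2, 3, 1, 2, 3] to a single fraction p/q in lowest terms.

Fold from the inside: start with 3/1.
  2 + 1/3 = 7/3
  1 + 3/7 = 10/7
  3 + 7/10 = 37/10
  2 + 10/37 = 84/37
  19 + 37/84 = 1633/84

1633/84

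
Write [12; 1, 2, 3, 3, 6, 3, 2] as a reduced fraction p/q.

19325/1522

Fold from the inside: start with 2/1.
  3 + 1/2 = 7/2
  6 + 2/7 = 44/7
  3 + 7/44 = 139/44
  3 + 44/139 = 461/139
  2 + 139/461 = 1061/461
  1 + 461/1061 = 1522/1061
  12 + 1061/1522 = 19325/1522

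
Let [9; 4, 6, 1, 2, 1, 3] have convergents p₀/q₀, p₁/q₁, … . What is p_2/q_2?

231/25

Using pₖ = aₖpₖ₋₁ + pₖ₋₂, qₖ = aₖqₖ₋₁ + qₖ₋₂ (with p₋₁=1, p₋₂=0, q₋₁=0, q₋₂=1):
  k=0: a=9, p=9, q=1
  k=1: a=4, p=37, q=4
  k=2: a=6, p=231, q=25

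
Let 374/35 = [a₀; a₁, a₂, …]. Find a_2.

2

374 = 10·35 + 24   →  a_0 = 10
35 = 1·24 + 11   →  a_1 = 1
24 = 2·11 + 2   →  a_2 = 2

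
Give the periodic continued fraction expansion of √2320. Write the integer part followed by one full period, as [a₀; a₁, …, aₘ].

a₀ = ⌊√2320⌋ = 48.
With m₀=0, d₀=1 and mₖ₊₁ = dₖaₖ − mₖ, dₖ₊₁ = (n − mₖ₊₁²)/dₖ, aₖ₊₁ = ⌊(a₀+mₖ₊₁)/dₖ₊₁⌋:
  k=1: m=48, d=16, a=6
  k=2: m=48, d=1, a=96
d=1 and a=2a₀=96 at k=2, so the next step gives (m, d) = (48, 16) again — its k=1 value — and the period has length 2.

[48; 6, 96]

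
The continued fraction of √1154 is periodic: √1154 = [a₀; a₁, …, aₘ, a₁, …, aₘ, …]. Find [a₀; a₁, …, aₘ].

[33; 1, 32, 1, 66]

a₀ = ⌊√1154⌋ = 33.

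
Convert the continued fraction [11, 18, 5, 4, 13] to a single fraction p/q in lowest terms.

Fold from the inside: start with 13/1.
  4 + 1/13 = 53/13
  5 + 13/53 = 278/53
  18 + 53/278 = 5057/278
  11 + 278/5057 = 55905/5057

55905/5057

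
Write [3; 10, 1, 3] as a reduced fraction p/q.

133/43

Fold from the inside: start with 3/1.
  1 + 1/3 = 4/3
  10 + 3/4 = 43/4
  3 + 4/43 = 133/43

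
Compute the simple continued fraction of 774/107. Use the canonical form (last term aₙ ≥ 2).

[7; 4, 3, 1, 1, 3]

774 = 7·107 + 25
107 = 4·25 + 7
25 = 3·7 + 4
7 = 1·4 + 3
4 = 1·3 + 1
3 = 3·1 + 0  (stop)
So 774/107 = [7; 4, 3, 1, 1, 3].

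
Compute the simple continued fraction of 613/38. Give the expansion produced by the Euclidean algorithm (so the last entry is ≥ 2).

[16; 7, 1, 1, 2]

613 = 16·38 + 5
38 = 7·5 + 3
5 = 1·3 + 2
3 = 1·2 + 1
2 = 2·1 + 0  (stop)
So 613/38 = [16; 7, 1, 1, 2].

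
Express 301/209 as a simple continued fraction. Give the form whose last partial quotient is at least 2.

301 = 1·209 + 92
209 = 2·92 + 25
92 = 3·25 + 17
25 = 1·17 + 8
17 = 2·8 + 1
8 = 8·1 + 0  (stop)
So 301/209 = [1; 2, 3, 1, 2, 8].

[1; 2, 3, 1, 2, 8]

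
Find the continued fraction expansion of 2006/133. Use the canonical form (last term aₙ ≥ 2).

2006 = 15×133 + 11
133 = 12×11 + 1
11 = 11×1 + 0  (stop)
So 2006/133 = [15; 12, 11].

[15; 12, 11]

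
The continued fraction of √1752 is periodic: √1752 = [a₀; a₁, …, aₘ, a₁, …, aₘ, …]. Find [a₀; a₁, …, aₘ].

a₀ = ⌊√1752⌋ = 41.
With m₀=0, d₀=1 and mₖ₊₁ = dₖaₖ − mₖ, dₖ₊₁ = (n − mₖ₊₁²)/dₖ, aₖ₊₁ = ⌊(a₀+mₖ₊₁)/dₖ₊₁⌋:
  k=1: m=41, d=71, a=1
  k=2: m=30, d=12, a=5
  k=3: m=30, d=71, a=1
  k=4: m=41, d=1, a=82
d=1 and a=2a₀=82 at k=4, so the next step gives (m, d) = (41, 71) again — its k=1 value — and the period has length 4.

[41; 1, 5, 1, 82]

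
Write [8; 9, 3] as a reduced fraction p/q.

227/28

Using pₖ = aₖpₖ₋₁ + pₖ₋₂ and qₖ = aₖqₖ₋₁ + qₖ₋₂:
  k=0: a=8, p=8, q=1
  k=1: a=9, p=73, q=9
  k=2: a=3, p=227, q=28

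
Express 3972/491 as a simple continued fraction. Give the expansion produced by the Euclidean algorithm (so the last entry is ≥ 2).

[8; 11, 6, 3, 2]

3972 = 8·491 + 44
491 = 11·44 + 7
44 = 6·7 + 2
7 = 3·2 + 1
2 = 2·1 + 0  (stop)
So 3972/491 = [8; 11, 6, 3, 2].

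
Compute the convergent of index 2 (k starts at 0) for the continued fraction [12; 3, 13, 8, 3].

Using pₖ = aₖpₖ₋₁ + pₖ₋₂, qₖ = aₖqₖ₋₁ + qₖ₋₂ (with p₋₁=1, p₋₂=0, q₋₁=0, q₋₂=1):
  k=0: a=12, p=12, q=1
  k=1: a=3, p=37, q=3
  k=2: a=13, p=493, q=40

493/40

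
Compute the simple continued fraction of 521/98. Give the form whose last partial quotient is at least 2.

[5; 3, 6, 5]

521 = 5×98 + 31
98 = 3×31 + 5
31 = 6×5 + 1
5 = 5×1 + 0  (stop)
So 521/98 = [5; 3, 6, 5].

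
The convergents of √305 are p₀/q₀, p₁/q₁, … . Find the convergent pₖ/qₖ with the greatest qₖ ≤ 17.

227/13

√305 = [17; 2, 6, 2, 34, …] (period length 4).
Convergents:
  p_0/q_0 = 17/1
  p_1/q_1 = 35/2
  p_2/q_2 = 227/13
  p_3/q_3 = 489/28
q_2 = 13 ≤ 17 < 28 = q_3, so the answer is 227/13.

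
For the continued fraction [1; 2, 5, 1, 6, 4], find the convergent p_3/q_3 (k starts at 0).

Using pₖ = aₖpₖ₋₁ + pₖ₋₂, qₖ = aₖqₖ₋₁ + qₖ₋₂ (with p₋₁=1, p₋₂=0, q₋₁=0, q₋₂=1):
  k=0: a=1, p=1, q=1
  k=1: a=2, p=3, q=2
  k=2: a=5, p=16, q=11
  k=3: a=1, p=19, q=13

19/13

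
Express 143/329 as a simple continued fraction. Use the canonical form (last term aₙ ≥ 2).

[0; 2, 3, 3, 14]

143 = 0×329 + 143
329 = 2×143 + 43
143 = 3×43 + 14
43 = 3×14 + 1
14 = 14×1 + 0  (stop)
So 143/329 = [0; 2, 3, 3, 14].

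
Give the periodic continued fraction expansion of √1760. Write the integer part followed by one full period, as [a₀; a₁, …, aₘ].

a₀ = ⌊√1760⌋ = 41.
With m₀=0, d₀=1 and mₖ₊₁ = dₖaₖ − mₖ, dₖ₊₁ = (n − mₖ₊₁²)/dₖ, aₖ₊₁ = ⌊(a₀+mₖ₊₁)/dₖ₊₁⌋:
  k=1: m=41, d=79, a=1
  k=2: m=38, d=4, a=19
  k=3: m=38, d=79, a=1
  k=4: m=41, d=1, a=82
d=1 and a=2a₀=82 at k=4, so the next step gives (m, d) = (41, 79) again — its k=1 value — and the period has length 4.

[41; 1, 19, 1, 82]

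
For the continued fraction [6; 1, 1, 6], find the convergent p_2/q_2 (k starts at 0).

Using pₖ = aₖpₖ₋₁ + pₖ₋₂, qₖ = aₖqₖ₋₁ + qₖ₋₂ (with p₋₁=1, p₋₂=0, q₋₁=0, q₋₂=1):
  k=0: a=6, p=6, q=1
  k=1: a=1, p=7, q=1
  k=2: a=1, p=13, q=2

13/2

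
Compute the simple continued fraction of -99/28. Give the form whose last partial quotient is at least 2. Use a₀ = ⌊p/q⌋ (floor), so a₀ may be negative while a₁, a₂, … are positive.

-99 = -4×28 + 13
28 = 2×13 + 2
13 = 6×2 + 1
2 = 2×1 + 0  (stop)
So -99/28 = [-4; 2, 6, 2].

[-4; 2, 6, 2]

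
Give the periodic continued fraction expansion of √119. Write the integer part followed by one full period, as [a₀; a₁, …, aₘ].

a₀ = ⌊√119⌋ = 10.
With m₀=0, d₀=1 and mₖ₊₁ = dₖaₖ − mₖ, dₖ₊₁ = (n − mₖ₊₁²)/dₖ, aₖ₊₁ = ⌊(a₀+mₖ₊₁)/dₖ₊₁⌋:
  k=1: m=10, d=19, a=1
  k=2: m=9, d=2, a=9
  k=3: m=9, d=19, a=1
  k=4: m=10, d=1, a=20
d=1 and a=2a₀=20 at k=4, so the next step gives (m, d) = (10, 19) again — its k=1 value — and the period has length 4.

[10; 1, 9, 1, 20]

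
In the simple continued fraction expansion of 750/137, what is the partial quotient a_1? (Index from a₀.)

750 = 5·137 + 65   →  a_0 = 5
137 = 2·65 + 7   →  a_1 = 2

2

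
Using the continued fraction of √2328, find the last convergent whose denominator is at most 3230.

74497/1544

√2328 = [48; 4, 96, …] (period length 2).
Convergents:
  p_0/q_0 = 48/1
  p_1/q_1 = 193/4
  p_2/q_2 = 18576/385
  p_3/q_3 = 74497/1544
  p_4/q_4 = 7170288/148609
q_3 = 1544 ≤ 3230 < 148609 = q_4, so the answer is 74497/1544.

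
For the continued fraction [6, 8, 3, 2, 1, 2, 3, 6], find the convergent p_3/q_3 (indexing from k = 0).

Using pₖ = aₖpₖ₋₁ + pₖ₋₂, qₖ = aₖqₖ₋₁ + qₖ₋₂ (with p₋₁=1, p₋₂=0, q₋₁=0, q₋₂=1):
  k=0: a=6, p=6, q=1
  k=1: a=8, p=49, q=8
  k=2: a=3, p=153, q=25
  k=3: a=2, p=355, q=58

355/58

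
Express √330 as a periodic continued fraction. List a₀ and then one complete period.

[18; 6, 36]

a₀ = ⌊√330⌋ = 18.
With m₀=0, d₀=1 and mₖ₊₁ = dₖaₖ − mₖ, dₖ₊₁ = (n − mₖ₊₁²)/dₖ, aₖ₊₁ = ⌊(a₀+mₖ₊₁)/dₖ₊₁⌋:
  k=1: m=18, d=6, a=6
  k=2: m=18, d=1, a=36
d=1 and a=2a₀=36 at k=2, so the next step gives (m, d) = (18, 6) again — its k=1 value — and the period has length 2.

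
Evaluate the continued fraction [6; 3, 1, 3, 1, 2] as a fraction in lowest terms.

Using pₖ = aₖpₖ₋₁ + pₖ₋₂ and qₖ = aₖqₖ₋₁ + qₖ₋₂:
  k=0: a=6, p=6, q=1
  k=1: a=3, p=19, q=3
  k=2: a=1, p=25, q=4
  k=3: a=3, p=94, q=15
  k=4: a=1, p=119, q=19
  k=5: a=2, p=332, q=53

332/53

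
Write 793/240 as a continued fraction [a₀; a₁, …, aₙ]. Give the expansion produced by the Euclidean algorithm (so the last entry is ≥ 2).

793 = 3×240 + 73
240 = 3×73 + 21
73 = 3×21 + 10
21 = 2×10 + 1
10 = 10×1 + 0  (stop)
So 793/240 = [3; 3, 3, 2, 10].

[3; 3, 3, 2, 10]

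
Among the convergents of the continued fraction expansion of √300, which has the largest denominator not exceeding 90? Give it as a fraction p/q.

√300 = [17; 3, 8, 3, 34, …] (period length 4).
Convergents:
  p_0/q_0 = 17/1
  p_1/q_1 = 52/3
  p_2/q_2 = 433/25
  p_3/q_3 = 1351/78
  p_4/q_4 = 46367/2677
q_3 = 78 ≤ 90 < 2677 = q_4, so the answer is 1351/78.

1351/78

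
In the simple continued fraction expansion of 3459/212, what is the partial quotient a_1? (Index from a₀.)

3459 = 16·212 + 67   →  a_0 = 16
212 = 3·67 + 11   →  a_1 = 3

3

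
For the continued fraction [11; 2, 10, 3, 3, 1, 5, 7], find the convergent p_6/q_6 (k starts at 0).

18604/1621

Using pₖ = aₖpₖ₋₁ + pₖ₋₂, qₖ = aₖqₖ₋₁ + qₖ₋₂ (with p₋₁=1, p₋₂=0, q₋₁=0, q₋₂=1):
  k=0: a=11, p=11, q=1
  k=1: a=2, p=23, q=2
  k=2: a=10, p=241, q=21
  k=3: a=3, p=746, q=65
  k=4: a=3, p=2479, q=216
  k=5: a=1, p=3225, q=281
  k=6: a=5, p=18604, q=1621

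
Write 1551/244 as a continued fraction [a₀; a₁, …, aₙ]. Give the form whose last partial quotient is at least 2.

1551 = 6*244 + 87
244 = 2*87 + 70
87 = 1*70 + 17
70 = 4*17 + 2
17 = 8*2 + 1
2 = 2*1 + 0  (stop)
So 1551/244 = [6; 2, 1, 4, 8, 2].

[6; 2, 1, 4, 8, 2]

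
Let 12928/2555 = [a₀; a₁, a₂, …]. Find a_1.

12928 = 5·2555 + 153   →  a_0 = 5
2555 = 16·153 + 107   →  a_1 = 16

16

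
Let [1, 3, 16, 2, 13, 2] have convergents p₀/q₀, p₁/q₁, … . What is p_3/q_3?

134/101

Using pₖ = aₖpₖ₋₁ + pₖ₋₂, qₖ = aₖqₖ₋₁ + qₖ₋₂ (with p₋₁=1, p₋₂=0, q₋₁=0, q₋₂=1):
  k=0: a=1, p=1, q=1
  k=1: a=3, p=4, q=3
  k=2: a=16, p=65, q=49
  k=3: a=2, p=134, q=101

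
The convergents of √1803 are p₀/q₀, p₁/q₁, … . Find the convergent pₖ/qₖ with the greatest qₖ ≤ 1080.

15541/366

√1803 = [42; 2, 6, 28, 6, 2, 84, …] (period length 6).
Convergents:
  p_0/q_0 = 42/1
  p_1/q_1 = 85/2
  p_2/q_2 = 552/13
  p_3/q_3 = 15541/366
  p_4/q_4 = 93798/2209
q_3 = 366 ≤ 1080 < 2209 = q_4, so the answer is 15541/366.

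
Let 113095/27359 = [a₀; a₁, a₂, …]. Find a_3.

113095 = 4·27359 + 3659   →  a_0 = 4
27359 = 7·3659 + 1746   →  a_1 = 7
3659 = 2·1746 + 167   →  a_2 = 2
1746 = 10·167 + 76   →  a_3 = 10

10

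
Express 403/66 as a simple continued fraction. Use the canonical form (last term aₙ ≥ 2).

[6; 9, 2, 3]

403 = 6·66 + 7
66 = 9·7 + 3
7 = 2·3 + 1
3 = 3·1 + 0  (stop)
So 403/66 = [6; 9, 2, 3].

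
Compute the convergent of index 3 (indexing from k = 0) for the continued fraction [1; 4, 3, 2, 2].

37/30

Using pₖ = aₖpₖ₋₁ + pₖ₋₂, qₖ = aₖqₖ₋₁ + qₖ₋₂ (with p₋₁=1, p₋₂=0, q₋₁=0, q₋₂=1):
  k=0: a=1, p=1, q=1
  k=1: a=4, p=5, q=4
  k=2: a=3, p=16, q=13
  k=3: a=2, p=37, q=30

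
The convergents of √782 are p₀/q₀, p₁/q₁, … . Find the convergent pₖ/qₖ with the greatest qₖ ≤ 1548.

43037/1539

√782 = [27; 1, 26, 1, 54, …] (period length 4).
Convergents:
  p_0/q_0 = 27/1
  p_1/q_1 = 28/1
  p_2/q_2 = 755/27
  p_3/q_3 = 783/28
  p_4/q_4 = 43037/1539
  p_5/q_5 = 43820/1567
q_4 = 1539 ≤ 1548 < 1567 = q_5, so the answer is 43037/1539.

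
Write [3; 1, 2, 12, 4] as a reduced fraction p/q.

Fold from the inside: start with 4/1.
  12 + 1/4 = 49/4
  2 + 4/49 = 102/49
  1 + 49/102 = 151/102
  3 + 102/151 = 555/151

555/151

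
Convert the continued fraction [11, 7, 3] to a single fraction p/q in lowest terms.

Fold from the inside: start with 3/1.
  7 + 1/3 = 22/3
  11 + 3/22 = 245/22

245/22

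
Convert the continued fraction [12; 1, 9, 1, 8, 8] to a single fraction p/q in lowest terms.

Using pₖ = aₖpₖ₋₁ + pₖ₋₂ and qₖ = aₖqₖ₋₁ + qₖ₋₂:
  k=0: a=12, p=12, q=1
  k=1: a=1, p=13, q=1
  k=2: a=9, p=129, q=10
  k=3: a=1, p=142, q=11
  k=4: a=8, p=1265, q=98
  k=5: a=8, p=10262, q=795

10262/795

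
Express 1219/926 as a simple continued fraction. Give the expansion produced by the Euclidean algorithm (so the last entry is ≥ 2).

[1; 3, 6, 4, 3, 1, 2]

1219 = 1*926 + 293
926 = 3*293 + 47
293 = 6*47 + 11
47 = 4*11 + 3
11 = 3*3 + 2
3 = 1*2 + 1
2 = 2*1 + 0  (stop)
So 1219/926 = [1; 3, 6, 4, 3, 1, 2].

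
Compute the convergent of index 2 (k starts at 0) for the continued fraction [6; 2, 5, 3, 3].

Using pₖ = aₖpₖ₋₁ + pₖ₋₂, qₖ = aₖqₖ₋₁ + qₖ₋₂ (with p₋₁=1, p₋₂=0, q₋₁=0, q₋₂=1):
  k=0: a=6, p=6, q=1
  k=1: a=2, p=13, q=2
  k=2: a=5, p=71, q=11

71/11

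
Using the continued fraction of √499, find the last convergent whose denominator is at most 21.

√499 = [22; 2, 1, 21, 1, 2, 44, …] (period length 6).
Convergents:
  p_0/q_0 = 22/1
  p_1/q_1 = 45/2
  p_2/q_2 = 67/3
  p_3/q_3 = 1452/65
q_2 = 3 ≤ 21 < 65 = q_3, so the answer is 67/3.

67/3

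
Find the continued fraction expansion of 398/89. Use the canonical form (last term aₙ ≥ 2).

[4; 2, 8, 2, 2]

398 = 4·89 + 42
89 = 2·42 + 5
42 = 8·5 + 2
5 = 2·2 + 1
2 = 2·1 + 0  (stop)
So 398/89 = [4; 2, 8, 2, 2].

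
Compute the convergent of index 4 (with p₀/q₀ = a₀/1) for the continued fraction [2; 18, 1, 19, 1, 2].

817/398

Using pₖ = aₖpₖ₋₁ + pₖ₋₂, qₖ = aₖqₖ₋₁ + qₖ₋₂ (with p₋₁=1, p₋₂=0, q₋₁=0, q₋₂=1):
  k=0: a=2, p=2, q=1
  k=1: a=18, p=37, q=18
  k=2: a=1, p=39, q=19
  k=3: a=19, p=778, q=379
  k=4: a=1, p=817, q=398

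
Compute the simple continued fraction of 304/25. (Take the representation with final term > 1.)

304 = 12×25 + 4
25 = 6×4 + 1
4 = 4×1 + 0  (stop)
So 304/25 = [12; 6, 4].

[12; 6, 4]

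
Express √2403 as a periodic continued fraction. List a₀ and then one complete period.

[49; 49, 98]

a₀ = ⌊√2403⌋ = 49.
With m₀=0, d₀=1 and mₖ₊₁ = dₖaₖ − mₖ, dₖ₊₁ = (n − mₖ₊₁²)/dₖ, aₖ₊₁ = ⌊(a₀+mₖ₊₁)/dₖ₊₁⌋:
  k=1: m=49, d=2, a=49
  k=2: m=49, d=1, a=98
d=1 and a=2a₀=98 at k=2, so the next step gives (m, d) = (49, 2) again — its k=1 value — and the period has length 2.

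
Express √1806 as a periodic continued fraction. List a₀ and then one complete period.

a₀ = ⌊√1806⌋ = 42.
With m₀=0, d₀=1 and mₖ₊₁ = dₖaₖ − mₖ, dₖ₊₁ = (n − mₖ₊₁²)/dₖ, aₖ₊₁ = ⌊(a₀+mₖ₊₁)/dₖ₊₁⌋:
  k=1: m=42, d=42, a=2
  k=2: m=42, d=1, a=84
d=1 and a=2a₀=84 at k=2, so the next step gives (m, d) = (42, 42) again — its k=1 value — and the period has length 2.

[42; 2, 84]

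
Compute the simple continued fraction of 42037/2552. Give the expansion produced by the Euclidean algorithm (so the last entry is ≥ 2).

42037 = 16·2552 + 1205
2552 = 2·1205 + 142
1205 = 8·142 + 69
142 = 2·69 + 4
69 = 17·4 + 1
4 = 4·1 + 0  (stop)
So 42037/2552 = [16; 2, 8, 2, 17, 4].

[16; 2, 8, 2, 17, 4]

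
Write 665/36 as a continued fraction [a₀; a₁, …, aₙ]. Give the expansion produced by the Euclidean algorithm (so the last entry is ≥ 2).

[18; 2, 8, 2]

665 = 18*36 + 17
36 = 2*17 + 2
17 = 8*2 + 1
2 = 2*1 + 0  (stop)
So 665/36 = [18; 2, 8, 2].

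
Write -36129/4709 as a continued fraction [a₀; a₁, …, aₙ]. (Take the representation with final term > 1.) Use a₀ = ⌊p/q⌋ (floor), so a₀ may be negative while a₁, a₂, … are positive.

[-8; 3, 19, 3, 2, 11]

-36129 = -8×4709 + 1543
4709 = 3×1543 + 80
1543 = 19×80 + 23
80 = 3×23 + 11
23 = 2×11 + 1
11 = 11×1 + 0  (stop)
So -36129/4709 = [-8; 3, 19, 3, 2, 11].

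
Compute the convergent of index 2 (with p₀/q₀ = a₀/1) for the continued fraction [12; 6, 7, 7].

523/43

Using pₖ = aₖpₖ₋₁ + pₖ₋₂, qₖ = aₖqₖ₋₁ + qₖ₋₂ (with p₋₁=1, p₋₂=0, q₋₁=0, q₋₂=1):
  k=0: a=12, p=12, q=1
  k=1: a=6, p=73, q=6
  k=2: a=7, p=523, q=43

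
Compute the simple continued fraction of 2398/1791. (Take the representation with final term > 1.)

2398 = 1·1791 + 607
1791 = 2·607 + 577
607 = 1·577 + 30
577 = 19·30 + 7
30 = 4·7 + 2
7 = 3·2 + 1
2 = 2·1 + 0  (stop)
So 2398/1791 = [1; 2, 1, 19, 4, 3, 2].

[1; 2, 1, 19, 4, 3, 2]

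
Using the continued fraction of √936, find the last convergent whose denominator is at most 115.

√936 = [30; 1, 1, 2, 6, 2, 1, 1, 60, …] (period length 8).
Convergents:
  p_0/q_0 = 30/1
  p_1/q_1 = 31/1
  p_2/q_2 = 61/2
  p_3/q_3 = 153/5
  p_4/q_4 = 979/32
  p_5/q_5 = 2111/69
  p_6/q_6 = 3090/101
  p_7/q_7 = 5201/170
q_6 = 101 ≤ 115 < 170 = q_7, so the answer is 3090/101.

3090/101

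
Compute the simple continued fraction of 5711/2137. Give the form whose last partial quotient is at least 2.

5711 = 2×2137 + 1437
2137 = 1×1437 + 700
1437 = 2×700 + 37
700 = 18×37 + 34
37 = 1×34 + 3
34 = 11×3 + 1
3 = 3×1 + 0  (stop)
So 5711/2137 = [2; 1, 2, 18, 1, 11, 3].

[2; 1, 2, 18, 1, 11, 3]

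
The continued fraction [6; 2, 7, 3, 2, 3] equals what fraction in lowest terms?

Using pₖ = aₖpₖ₋₁ + pₖ₋₂ and qₖ = aₖqₖ₋₁ + qₖ₋₂:
  k=0: a=6, p=6, q=1
  k=1: a=2, p=13, q=2
  k=2: a=7, p=97, q=15
  k=3: a=3, p=304, q=47
  k=4: a=2, p=705, q=109
  k=5: a=3, p=2419, q=374

2419/374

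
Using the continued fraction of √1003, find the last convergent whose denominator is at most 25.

√1003 = [31; 1, 2, 31, 2, 1, 62, …] (period length 6).
Convergents:
  p_0/q_0 = 31/1
  p_1/q_1 = 32/1
  p_2/q_2 = 95/3
  p_3/q_3 = 2977/94
q_2 = 3 ≤ 25 < 94 = q_3, so the answer is 95/3.

95/3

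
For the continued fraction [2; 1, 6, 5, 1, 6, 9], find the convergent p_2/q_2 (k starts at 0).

20/7

Using pₖ = aₖpₖ₋₁ + pₖ₋₂, qₖ = aₖqₖ₋₁ + qₖ₋₂ (with p₋₁=1, p₋₂=0, q₋₁=0, q₋₂=1):
  k=0: a=2, p=2, q=1
  k=1: a=1, p=3, q=1
  k=2: a=6, p=20, q=7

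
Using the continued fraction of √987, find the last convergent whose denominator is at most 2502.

47439/1510

√987 = [31; 2, 2, 2, 62, …] (period length 4).
Convergents:
  p_0/q_0 = 31/1
  p_1/q_1 = 63/2
  p_2/q_2 = 157/5
  p_3/q_3 = 377/12
  p_4/q_4 = 23531/749
  p_5/q_5 = 47439/1510
  p_6/q_6 = 118409/3769
q_5 = 1510 ≤ 2502 < 3769 = q_6, so the answer is 47439/1510.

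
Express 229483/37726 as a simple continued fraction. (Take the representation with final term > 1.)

229483 = 6×37726 + 3127
37726 = 12×3127 + 202
3127 = 15×202 + 97
202 = 2×97 + 8
97 = 12×8 + 1
8 = 8×1 + 0  (stop)
So 229483/37726 = [6; 12, 15, 2, 12, 8].

[6; 12, 15, 2, 12, 8]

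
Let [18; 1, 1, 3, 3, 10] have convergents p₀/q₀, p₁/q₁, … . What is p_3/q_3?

Using pₖ = aₖpₖ₋₁ + pₖ₋₂, qₖ = aₖqₖ₋₁ + qₖ₋₂ (with p₋₁=1, p₋₂=0, q₋₁=0, q₋₂=1):
  k=0: a=18, p=18, q=1
  k=1: a=1, p=19, q=1
  k=2: a=1, p=37, q=2
  k=3: a=3, p=130, q=7

130/7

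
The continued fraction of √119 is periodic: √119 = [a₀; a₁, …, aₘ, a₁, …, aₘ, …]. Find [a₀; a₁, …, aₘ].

[10; 1, 9, 1, 20]

a₀ = ⌊√119⌋ = 10.
With m₀=0, d₀=1 and mₖ₊₁ = dₖaₖ − mₖ, dₖ₊₁ = (n − mₖ₊₁²)/dₖ, aₖ₊₁ = ⌊(a₀+mₖ₊₁)/dₖ₊₁⌋:
  k=1: m=10, d=19, a=1
  k=2: m=9, d=2, a=9
  k=3: m=9, d=19, a=1
  k=4: m=10, d=1, a=20
d=1 and a=2a₀=20 at k=4, so the next step gives (m, d) = (10, 19) again — its k=1 value — and the period has length 4.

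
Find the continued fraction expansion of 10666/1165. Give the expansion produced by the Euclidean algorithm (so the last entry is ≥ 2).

10666 = 9×1165 + 181
1165 = 6×181 + 79
181 = 2×79 + 23
79 = 3×23 + 10
23 = 2×10 + 3
10 = 3×3 + 1
3 = 3×1 + 0  (stop)
So 10666/1165 = [9; 6, 2, 3, 2, 3, 3].

[9; 6, 2, 3, 2, 3, 3]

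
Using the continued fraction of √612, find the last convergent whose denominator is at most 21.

470/19

√612 = [24; 1, 2, 1, 4, 1, 2, 1, 48, …] (period length 8).
Convergents:
  p_0/q_0 = 24/1
  p_1/q_1 = 25/1
  p_2/q_2 = 74/3
  p_3/q_3 = 99/4
  p_4/q_4 = 470/19
  p_5/q_5 = 569/23
q_4 = 19 ≤ 21 < 23 = q_5, so the answer is 470/19.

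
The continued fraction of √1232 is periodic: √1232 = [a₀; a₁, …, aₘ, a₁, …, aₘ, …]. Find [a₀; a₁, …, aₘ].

[35; 10, 70]

a₀ = ⌊√1232⌋ = 35.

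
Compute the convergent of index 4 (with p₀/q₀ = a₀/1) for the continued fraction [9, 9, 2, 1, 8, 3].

2213/243

Using pₖ = aₖpₖ₋₁ + pₖ₋₂, qₖ = aₖqₖ₋₁ + qₖ₋₂ (with p₋₁=1, p₋₂=0, q₋₁=0, q₋₂=1):
  k=0: a=9, p=9, q=1
  k=1: a=9, p=82, q=9
  k=2: a=2, p=173, q=19
  k=3: a=1, p=255, q=28
  k=4: a=8, p=2213, q=243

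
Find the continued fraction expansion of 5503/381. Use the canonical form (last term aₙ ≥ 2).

5503 = 14·381 + 169
381 = 2·169 + 43
169 = 3·43 + 40
43 = 1·40 + 3
40 = 13·3 + 1
3 = 3·1 + 0  (stop)
So 5503/381 = [14; 2, 3, 1, 13, 3].

[14; 2, 3, 1, 13, 3]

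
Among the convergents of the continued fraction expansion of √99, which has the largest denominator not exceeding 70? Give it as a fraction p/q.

√99 = [9; 1, 18, …] (period length 2).
Convergents:
  p_0/q_0 = 9/1
  p_1/q_1 = 10/1
  p_2/q_2 = 189/19
  p_3/q_3 = 199/20
  p_4/q_4 = 3771/379
q_3 = 20 ≤ 70 < 379 = q_4, so the answer is 199/20.

199/20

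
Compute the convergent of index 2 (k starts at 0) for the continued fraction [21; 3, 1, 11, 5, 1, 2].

85/4

Using pₖ = aₖpₖ₋₁ + pₖ₋₂, qₖ = aₖqₖ₋₁ + qₖ₋₂ (with p₋₁=1, p₋₂=0, q₋₁=0, q₋₂=1):
  k=0: a=21, p=21, q=1
  k=1: a=3, p=64, q=3
  k=2: a=1, p=85, q=4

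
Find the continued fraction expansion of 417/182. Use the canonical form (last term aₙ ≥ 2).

[2; 3, 2, 3, 3, 2]

417 = 2*182 + 53
182 = 3*53 + 23
53 = 2*23 + 7
23 = 3*7 + 2
7 = 3*2 + 1
2 = 2*1 + 0  (stop)
So 417/182 = [2; 3, 2, 3, 3, 2].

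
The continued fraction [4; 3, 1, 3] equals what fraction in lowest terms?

Using pₖ = aₖpₖ₋₁ + pₖ₋₂ and qₖ = aₖqₖ₋₁ + qₖ₋₂:
  k=0: a=4, p=4, q=1
  k=1: a=3, p=13, q=3
  k=2: a=1, p=17, q=4
  k=3: a=3, p=64, q=15

64/15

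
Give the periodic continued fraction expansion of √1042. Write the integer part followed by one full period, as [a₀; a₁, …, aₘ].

a₀ = ⌊√1042⌋ = 32.
With m₀=0, d₀=1 and mₖ₊₁ = dₖaₖ − mₖ, dₖ₊₁ = (n − mₖ₊₁²)/dₖ, aₖ₊₁ = ⌊(a₀+mₖ₊₁)/dₖ₊₁⌋:
  k=1: m=32, d=18, a=3
  k=2: m=22, d=31, a=1
  k=3: m=9, d=31, a=1
  k=4: m=22, d=18, a=3
  k=5: m=32, d=1, a=64
d=1 and a=2a₀=64 at k=5, so the next step gives (m, d) = (32, 18) again — its k=1 value — and the period has length 5.

[32; 3, 1, 1, 3, 64]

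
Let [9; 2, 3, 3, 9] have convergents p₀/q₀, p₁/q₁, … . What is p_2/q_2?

Using pₖ = aₖpₖ₋₁ + pₖ₋₂, qₖ = aₖqₖ₋₁ + qₖ₋₂ (with p₋₁=1, p₋₂=0, q₋₁=0, q₋₂=1):
  k=0: a=9, p=9, q=1
  k=1: a=2, p=19, q=2
  k=2: a=3, p=66, q=7

66/7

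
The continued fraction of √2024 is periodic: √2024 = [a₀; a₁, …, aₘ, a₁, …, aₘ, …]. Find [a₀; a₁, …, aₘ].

[44; 1, 88]

a₀ = ⌊√2024⌋ = 44.
With m₀=0, d₀=1 and mₖ₊₁ = dₖaₖ − mₖ, dₖ₊₁ = (n − mₖ₊₁²)/dₖ, aₖ₊₁ = ⌊(a₀+mₖ₊₁)/dₖ₊₁⌋:
  k=1: m=44, d=88, a=1
  k=2: m=44, d=1, a=88
d=1 and a=2a₀=88 at k=2, so the next step gives (m, d) = (44, 88) again — its k=1 value — and the period has length 2.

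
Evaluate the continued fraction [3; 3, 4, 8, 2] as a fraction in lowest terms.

751/227

Using pₖ = aₖpₖ₋₁ + pₖ₋₂ and qₖ = aₖqₖ₋₁ + qₖ₋₂:
  k=0: a=3, p=3, q=1
  k=1: a=3, p=10, q=3
  k=2: a=4, p=43, q=13
  k=3: a=8, p=354, q=107
  k=4: a=2, p=751, q=227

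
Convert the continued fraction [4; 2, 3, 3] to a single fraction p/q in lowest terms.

102/23

Fold from the inside: start with 3/1.
  3 + 1/3 = 10/3
  2 + 3/10 = 23/10
  4 + 10/23 = 102/23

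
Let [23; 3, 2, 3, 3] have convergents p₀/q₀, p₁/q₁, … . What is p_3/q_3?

559/24

Using pₖ = aₖpₖ₋₁ + pₖ₋₂, qₖ = aₖqₖ₋₁ + qₖ₋₂ (with p₋₁=1, p₋₂=0, q₋₁=0, q₋₂=1):
  k=0: a=23, p=23, q=1
  k=1: a=3, p=70, q=3
  k=2: a=2, p=163, q=7
  k=3: a=3, p=559, q=24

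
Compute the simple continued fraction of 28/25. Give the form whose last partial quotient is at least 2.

[1; 8, 3]

28 = 1·25 + 3
25 = 8·3 + 1
3 = 3·1 + 0  (stop)
So 28/25 = [1; 8, 3].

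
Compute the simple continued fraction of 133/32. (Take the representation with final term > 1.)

133 = 4×32 + 5
32 = 6×5 + 2
5 = 2×2 + 1
2 = 2×1 + 0  (stop)
So 133/32 = [4; 6, 2, 2].

[4; 6, 2, 2]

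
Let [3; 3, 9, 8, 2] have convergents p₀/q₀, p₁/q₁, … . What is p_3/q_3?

Using pₖ = aₖpₖ₋₁ + pₖ₋₂, qₖ = aₖqₖ₋₁ + qₖ₋₂ (with p₋₁=1, p₋₂=0, q₋₁=0, q₋₂=1):
  k=0: a=3, p=3, q=1
  k=1: a=3, p=10, q=3
  k=2: a=9, p=93, q=28
  k=3: a=8, p=754, q=227

754/227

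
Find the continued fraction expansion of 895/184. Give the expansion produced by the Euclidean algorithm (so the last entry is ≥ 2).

895 = 4*184 + 159
184 = 1*159 + 25
159 = 6*25 + 9
25 = 2*9 + 7
9 = 1*7 + 2
7 = 3*2 + 1
2 = 2*1 + 0  (stop)
So 895/184 = [4; 1, 6, 2, 1, 3, 2].

[4; 1, 6, 2, 1, 3, 2]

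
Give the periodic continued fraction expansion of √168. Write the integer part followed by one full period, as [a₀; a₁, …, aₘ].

[12; 1, 24]

a₀ = ⌊√168⌋ = 12.
With m₀=0, d₀=1 and mₖ₊₁ = dₖaₖ − mₖ, dₖ₊₁ = (n − mₖ₊₁²)/dₖ, aₖ₊₁ = ⌊(a₀+mₖ₊₁)/dₖ₊₁⌋:
  k=1: m=12, d=24, a=1
  k=2: m=12, d=1, a=24
d=1 and a=2a₀=24 at k=2, so the next step gives (m, d) = (12, 24) again — its k=1 value — and the period has length 2.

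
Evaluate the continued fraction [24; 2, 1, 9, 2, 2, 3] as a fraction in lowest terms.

12513/514

Fold from the inside: start with 3/1.
  2 + 1/3 = 7/3
  2 + 3/7 = 17/7
  9 + 7/17 = 160/17
  1 + 17/160 = 177/160
  2 + 160/177 = 514/177
  24 + 177/514 = 12513/514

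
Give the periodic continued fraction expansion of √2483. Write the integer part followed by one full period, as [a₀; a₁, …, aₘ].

[49; 1, 4, 1, 6, 1, 4, 1, 98]

a₀ = ⌊√2483⌋ = 49.
With m₀=0, d₀=1 and mₖ₊₁ = dₖaₖ − mₖ, dₖ₊₁ = (n − mₖ₊₁²)/dₖ, aₖ₊₁ = ⌊(a₀+mₖ₊₁)/dₖ₊₁⌋:
  k=1: m=49, d=82, a=1
  k=2: m=33, d=17, a=4
  k=3: m=35, d=74, a=1
  k=4: m=39, d=13, a=6
  k=5: m=39, d=74, a=1
  k=6: m=35, d=17, a=4
  k=7: m=33, d=82, a=1
  k=8: m=49, d=1, a=98
d=1 and a=2a₀=98 at k=8, so the next step gives (m, d) = (49, 82) again — its k=1 value — and the period has length 8.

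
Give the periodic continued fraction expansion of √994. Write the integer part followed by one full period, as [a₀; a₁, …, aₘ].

[31; 1, 1, 8, 1, 1, 62]

a₀ = ⌊√994⌋ = 31.
With m₀=0, d₀=1 and mₖ₊₁ = dₖaₖ − mₖ, dₖ₊₁ = (n − mₖ₊₁²)/dₖ, aₖ₊₁ = ⌊(a₀+mₖ₊₁)/dₖ₊₁⌋:
  k=1: m=31, d=33, a=1
  k=2: m=2, d=30, a=1
  k=3: m=28, d=7, a=8
  k=4: m=28, d=30, a=1
  k=5: m=2, d=33, a=1
  k=6: m=31, d=1, a=62
d=1 and a=2a₀=62 at k=6, so the next step gives (m, d) = (31, 33) again — its k=1 value — and the period has length 6.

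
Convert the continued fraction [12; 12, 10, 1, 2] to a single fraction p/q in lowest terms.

Fold from the inside: start with 2/1.
  1 + 1/2 = 3/2
  10 + 2/3 = 32/3
  12 + 3/32 = 387/32
  12 + 32/387 = 4676/387

4676/387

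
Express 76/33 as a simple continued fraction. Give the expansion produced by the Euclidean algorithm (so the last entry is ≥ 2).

76 = 2·33 + 10
33 = 3·10 + 3
10 = 3·3 + 1
3 = 3·1 + 0  (stop)
So 76/33 = [2; 3, 3, 3].

[2; 3, 3, 3]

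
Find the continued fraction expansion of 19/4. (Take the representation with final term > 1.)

[4; 1, 3]

19 = 4·4 + 3
4 = 1·3 + 1
3 = 3·1 + 0  (stop)
So 19/4 = [4; 1, 3].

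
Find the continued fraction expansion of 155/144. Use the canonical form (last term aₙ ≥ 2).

[1; 13, 11]

155 = 1×144 + 11
144 = 13×11 + 1
11 = 11×1 + 0  (stop)
So 155/144 = [1; 13, 11].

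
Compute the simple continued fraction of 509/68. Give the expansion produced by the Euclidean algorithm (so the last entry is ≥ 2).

[7; 2, 16, 2]

509 = 7×68 + 33
68 = 2×33 + 2
33 = 16×2 + 1
2 = 2×1 + 0  (stop)
So 509/68 = [7; 2, 16, 2].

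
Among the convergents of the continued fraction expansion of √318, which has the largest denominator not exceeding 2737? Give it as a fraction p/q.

22897/1284

√318 = [17; 1, 4, 1, 34, …] (period length 4).
Convergents:
  p_0/q_0 = 17/1
  p_1/q_1 = 18/1
  p_2/q_2 = 89/5
  p_3/q_3 = 107/6
  p_4/q_4 = 3727/209
  p_5/q_5 = 3834/215
  p_6/q_6 = 19063/1069
  p_7/q_7 = 22897/1284
  p_8/q_8 = 797561/44725
q_7 = 1284 ≤ 2737 < 44725 = q_8, so the answer is 22897/1284.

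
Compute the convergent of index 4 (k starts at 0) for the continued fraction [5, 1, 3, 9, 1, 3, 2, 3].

Using pₖ = aₖpₖ₋₁ + pₖ₋₂, qₖ = aₖqₖ₋₁ + qₖ₋₂ (with p₋₁=1, p₋₂=0, q₋₁=0, q₋₂=1):
  k=0: a=5, p=5, q=1
  k=1: a=1, p=6, q=1
  k=2: a=3, p=23, q=4
  k=3: a=9, p=213, q=37
  k=4: a=1, p=236, q=41

236/41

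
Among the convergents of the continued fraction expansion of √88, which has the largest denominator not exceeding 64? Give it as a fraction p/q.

197/21

√88 = [9; 2, 1, 1, 1, 2, 18, …] (period length 6).
Convergents:
  p_0/q_0 = 9/1
  p_1/q_1 = 19/2
  p_2/q_2 = 28/3
  p_3/q_3 = 47/5
  p_4/q_4 = 75/8
  p_5/q_5 = 197/21
  p_6/q_6 = 3621/386
q_5 = 21 ≤ 64 < 386 = q_6, so the answer is 197/21.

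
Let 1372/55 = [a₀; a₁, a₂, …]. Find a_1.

1372 = 24·55 + 52   →  a_0 = 24
55 = 1·52 + 3   →  a_1 = 1

1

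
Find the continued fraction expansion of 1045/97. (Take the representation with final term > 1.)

1045 = 10·97 + 75
97 = 1·75 + 22
75 = 3·22 + 9
22 = 2·9 + 4
9 = 2·4 + 1
4 = 4·1 + 0  (stop)
So 1045/97 = [10; 1, 3, 2, 2, 4].

[10; 1, 3, 2, 2, 4]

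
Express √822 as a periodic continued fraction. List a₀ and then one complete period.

[28; 1, 2, 28, 2, 1, 56]

a₀ = ⌊√822⌋ = 28.
With m₀=0, d₀=1 and mₖ₊₁ = dₖaₖ − mₖ, dₖ₊₁ = (n − mₖ₊₁²)/dₖ, aₖ₊₁ = ⌊(a₀+mₖ₊₁)/dₖ₊₁⌋:
  k=1: m=28, d=38, a=1
  k=2: m=10, d=19, a=2
  k=3: m=28, d=2, a=28
  k=4: m=28, d=19, a=2
  k=5: m=10, d=38, a=1
  k=6: m=28, d=1, a=56
d=1 and a=2a₀=56 at k=6, so the next step gives (m, d) = (28, 38) again — its k=1 value — and the period has length 6.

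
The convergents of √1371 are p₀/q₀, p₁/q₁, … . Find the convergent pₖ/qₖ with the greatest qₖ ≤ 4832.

√1371 = [37; 37, 74, …] (period length 2).
Convergents:
  p_0/q_0 = 37/1
  p_1/q_1 = 1370/37
  p_2/q_2 = 101417/2739
  p_3/q_3 = 3753799/101380
q_2 = 2739 ≤ 4832 < 101380 = q_3, so the answer is 101417/2739.

101417/2739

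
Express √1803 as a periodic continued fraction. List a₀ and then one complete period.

[42; 2, 6, 28, 6, 2, 84]

a₀ = ⌊√1803⌋ = 42.
With m₀=0, d₀=1 and mₖ₊₁ = dₖaₖ − mₖ, dₖ₊₁ = (n − mₖ₊₁²)/dₖ, aₖ₊₁ = ⌊(a₀+mₖ₊₁)/dₖ₊₁⌋:
  k=1: m=42, d=39, a=2
  k=2: m=36, d=13, a=6
  k=3: m=42, d=3, a=28
  k=4: m=42, d=13, a=6
  k=5: m=36, d=39, a=2
  k=6: m=42, d=1, a=84
d=1 and a=2a₀=84 at k=6, so the next step gives (m, d) = (42, 39) again — its k=1 value — and the period has length 6.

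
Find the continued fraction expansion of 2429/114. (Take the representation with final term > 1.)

2429 = 21*114 + 35
114 = 3*35 + 9
35 = 3*9 + 8
9 = 1*8 + 1
8 = 8*1 + 0  (stop)
So 2429/114 = [21; 3, 3, 1, 8].

[21; 3, 3, 1, 8]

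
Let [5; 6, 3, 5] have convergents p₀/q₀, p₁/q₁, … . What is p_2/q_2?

Using pₖ = aₖpₖ₋₁ + pₖ₋₂, qₖ = aₖqₖ₋₁ + qₖ₋₂ (with p₋₁=1, p₋₂=0, q₋₁=0, q₋₂=1):
  k=0: a=5, p=5, q=1
  k=1: a=6, p=31, q=6
  k=2: a=3, p=98, q=19

98/19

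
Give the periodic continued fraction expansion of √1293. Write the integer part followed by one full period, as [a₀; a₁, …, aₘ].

a₀ = ⌊√1293⌋ = 35.
With m₀=0, d₀=1 and mₖ₊₁ = dₖaₖ − mₖ, dₖ₊₁ = (n − mₖ₊₁²)/dₖ, aₖ₊₁ = ⌊(a₀+mₖ₊₁)/dₖ₊₁⌋:
  k=1: m=35, d=68, a=1
  k=2: m=33, d=3, a=22
  k=3: m=33, d=68, a=1
  k=4: m=35, d=1, a=70
d=1 and a=2a₀=70 at k=4, so the next step gives (m, d) = (35, 68) again — its k=1 value — and the period has length 4.

[35; 1, 22, 1, 70]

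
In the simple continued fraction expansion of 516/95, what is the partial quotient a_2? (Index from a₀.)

516 = 5·95 + 41   →  a_0 = 5
95 = 2·41 + 13   →  a_1 = 2
41 = 3·13 + 2   →  a_2 = 3

3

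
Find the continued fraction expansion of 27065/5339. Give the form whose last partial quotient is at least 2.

27065 = 5*5339 + 370
5339 = 14*370 + 159
370 = 2*159 + 52
159 = 3*52 + 3
52 = 17*3 + 1
3 = 3*1 + 0  (stop)
So 27065/5339 = [5; 14, 2, 3, 17, 3].

[5; 14, 2, 3, 17, 3]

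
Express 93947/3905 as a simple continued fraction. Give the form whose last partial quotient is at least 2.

[24; 17, 4, 1, 14, 3]

93947 = 24·3905 + 227
3905 = 17·227 + 46
227 = 4·46 + 43
46 = 1·43 + 3
43 = 14·3 + 1
3 = 3·1 + 0  (stop)
So 93947/3905 = [24; 17, 4, 1, 14, 3].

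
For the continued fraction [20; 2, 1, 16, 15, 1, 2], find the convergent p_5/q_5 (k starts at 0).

16333/803

Using pₖ = aₖpₖ₋₁ + pₖ₋₂, qₖ = aₖqₖ₋₁ + qₖ₋₂ (with p₋₁=1, p₋₂=0, q₋₁=0, q₋₂=1):
  k=0: a=20, p=20, q=1
  k=1: a=2, p=41, q=2
  k=2: a=1, p=61, q=3
  k=3: a=16, p=1017, q=50
  k=4: a=15, p=15316, q=753
  k=5: a=1, p=16333, q=803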